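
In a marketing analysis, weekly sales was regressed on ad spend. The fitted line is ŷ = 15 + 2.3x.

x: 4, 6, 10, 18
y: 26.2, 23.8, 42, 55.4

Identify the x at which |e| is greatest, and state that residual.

x = 6, e = -5

x=4: ŷ = 15 + 2.3·4 = 24.2; e = 26.2 − 24.2 = 2
x=6: ŷ = 15 + 2.3·6 = 28.8; e = 23.8 − 28.8 = -5
x=10: ŷ = 15 + 2.3·10 = 38; e = 42 − 38 = 4
x=18: ŷ = 15 + 2.3·18 = 56.4; e = 55.4 − 56.4 = -1
Largest |e| is 5 at x = 6, residual -5.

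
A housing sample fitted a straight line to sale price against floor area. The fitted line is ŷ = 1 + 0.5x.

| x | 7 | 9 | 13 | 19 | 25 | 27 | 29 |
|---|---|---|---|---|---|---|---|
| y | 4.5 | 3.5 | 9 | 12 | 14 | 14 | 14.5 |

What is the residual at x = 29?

ŷ = 1 + 0.5·29 = 15.5
e = 14.5 − 15.5 = -1

e = -1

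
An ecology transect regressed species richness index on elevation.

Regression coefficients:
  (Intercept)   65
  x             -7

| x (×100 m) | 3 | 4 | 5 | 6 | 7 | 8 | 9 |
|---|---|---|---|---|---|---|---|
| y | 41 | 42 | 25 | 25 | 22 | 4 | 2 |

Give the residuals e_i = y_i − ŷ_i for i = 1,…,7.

x=3: ŷ = 65 − 7·3 = 44; e = 41 − 44 = -3
x=4: ŷ = 65 − 7·4 = 37; e = 42 − 37 = 5
x=5: ŷ = 65 − 7·5 = 30; e = 25 − 30 = -5
x=6: ŷ = 65 − 7·6 = 23; e = 25 − 23 = 2
x=7: ŷ = 65 − 7·7 = 16; e = 22 − 16 = 6
x=8: ŷ = 65 − 7·8 = 9; e = 4 − 9 = -5
x=9: ŷ = 65 − 7·9 = 2; e = 2 − 2 = 0

-3, 5, -5, 2, 6, -5, 0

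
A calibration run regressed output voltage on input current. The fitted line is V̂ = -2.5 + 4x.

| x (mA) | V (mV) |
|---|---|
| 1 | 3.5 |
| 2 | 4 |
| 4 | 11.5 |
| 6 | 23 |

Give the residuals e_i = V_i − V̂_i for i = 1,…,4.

x=1: V̂ = -2.5 + 4·1 = 1.5; e = 3.5 − 1.5 = 2
x=2: V̂ = -2.5 + 4·2 = 5.5; e = 4 − 5.5 = -1.5
x=4: V̂ = -2.5 + 4·4 = 13.5; e = 11.5 − 13.5 = -2
x=6: V̂ = -2.5 + 4·6 = 21.5; e = 23 − 21.5 = 1.5

2, -1.5, -2, 1.5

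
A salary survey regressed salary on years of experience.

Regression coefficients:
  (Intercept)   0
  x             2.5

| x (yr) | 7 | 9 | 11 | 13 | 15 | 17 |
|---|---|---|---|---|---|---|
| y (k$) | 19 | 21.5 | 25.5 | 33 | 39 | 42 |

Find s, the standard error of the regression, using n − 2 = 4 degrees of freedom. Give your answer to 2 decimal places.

x=7: ŷ = 2.5·7 = 17.5; r = 19 − 17.5 = 1.5
x=9: ŷ = 2.5·9 = 22.5; r = 21.5 − 22.5 = -1
x=11: ŷ = 2.5·11 = 27.5; r = 25.5 − 27.5 = -2
x=13: ŷ = 2.5·13 = 32.5; r = 33 − 32.5 = 0.5
x=15: ŷ = 2.5·15 = 37.5; r = 39 − 37.5 = 1.5
x=17: ŷ = 2.5·17 = 42.5; r = 42 − 42.5 = -0.5
SSE = 2.25 + 1 + 4 + 0.25 + 2.25 + 0.25 = 10
s = √(10/4) = √2.5 ≈ 1.58

s = 1.58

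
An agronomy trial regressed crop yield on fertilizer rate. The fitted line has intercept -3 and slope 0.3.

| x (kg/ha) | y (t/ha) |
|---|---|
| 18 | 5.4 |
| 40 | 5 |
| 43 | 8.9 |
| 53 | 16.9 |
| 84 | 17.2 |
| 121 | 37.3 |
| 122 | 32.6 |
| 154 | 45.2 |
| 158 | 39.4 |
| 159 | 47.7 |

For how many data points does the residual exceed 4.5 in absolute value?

2

x=18: ŷ = -3 + 0.3·18 = 2.4; e = 5.4 − 2.4 = 3
x=40: ŷ = -3 + 0.3·40 = 9; e = 5 − 9 = -4
x=43: ŷ = -3 + 0.3·43 = 9.9; e = 8.9 − 9.9 = -1
x=53: ŷ = -3 + 0.3·53 = 12.9; e = 16.9 − 12.9 = 4
x=84: ŷ = -3 + 0.3·84 = 22.2; e = 17.2 − 22.2 = -5
x=121: ŷ = -3 + 0.3·121 = 33.3; e = 37.3 − 33.3 = 4
x=122: ŷ = -3 + 0.3·122 = 33.6; e = 32.6 − 33.6 = -1
x=154: ŷ = -3 + 0.3·154 = 43.2; e = 45.2 − 43.2 = 2
x=158: ŷ = -3 + 0.3·158 = 44.4; e = 39.4 − 44.4 = -5
x=159: ŷ = -3 + 0.3·159 = 44.7; e = 47.7 − 44.7 = 3
|e| > 4.5: x=84 (|e|=5), x=158 (|e|=5) → 2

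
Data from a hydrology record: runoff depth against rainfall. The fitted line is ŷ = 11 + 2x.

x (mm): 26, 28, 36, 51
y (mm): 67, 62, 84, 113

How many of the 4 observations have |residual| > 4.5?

1

x=26: ŷ = 11 + 2·26 = 63; e = 67 − 63 = 4
x=28: ŷ = 11 + 2·28 = 67; e = 62 − 67 = -5
x=36: ŷ = 11 + 2·36 = 83; e = 84 − 83 = 1
x=51: ŷ = 11 + 2·51 = 113; e = 113 − 113 = 0
|e| > 4.5: x=28 (|e|=5) → 1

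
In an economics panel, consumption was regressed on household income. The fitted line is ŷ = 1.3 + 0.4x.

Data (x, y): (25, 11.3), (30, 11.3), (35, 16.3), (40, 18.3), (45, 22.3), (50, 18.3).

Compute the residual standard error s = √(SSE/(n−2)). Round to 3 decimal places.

s = 2.449

x=25: ŷ = 1.3 + 0.4·25 = 11.3; r = 11.3 − 11.3 = 0
x=30: ŷ = 1.3 + 0.4·30 = 13.3; r = 11.3 − 13.3 = -2
x=35: ŷ = 1.3 + 0.4·35 = 15.3; r = 16.3 − 15.3 = 1
x=40: ŷ = 1.3 + 0.4·40 = 17.3; r = 18.3 − 17.3 = 1
x=45: ŷ = 1.3 + 0.4·45 = 19.3; r = 22.3 − 19.3 = 3
x=50: ŷ = 1.3 + 0.4·50 = 21.3; r = 18.3 − 21.3 = -3
SSE = 0 + 4 + 1 + 1 + 9 + 9 = 24
s = √(24/4) = √6 ≈ 2.449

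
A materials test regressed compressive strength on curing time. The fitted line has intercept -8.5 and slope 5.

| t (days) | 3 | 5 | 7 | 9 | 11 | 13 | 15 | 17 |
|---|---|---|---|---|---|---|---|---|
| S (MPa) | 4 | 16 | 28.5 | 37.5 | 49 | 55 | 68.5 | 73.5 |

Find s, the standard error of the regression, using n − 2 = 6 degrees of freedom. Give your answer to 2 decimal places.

s = 2.35

t=3: ŷ = -8.5 + 5·3 = 6.5; e = 4 − 6.5 = -2.5
t=5: ŷ = -8.5 + 5·5 = 16.5; e = 16 − 16.5 = -0.5
t=7: ŷ = -8.5 + 5·7 = 26.5; e = 28.5 − 26.5 = 2
t=9: ŷ = -8.5 + 5·9 = 36.5; e = 37.5 − 36.5 = 1
t=11: ŷ = -8.5 + 5·11 = 46.5; e = 49 − 46.5 = 2.5
t=13: ŷ = -8.5 + 5·13 = 56.5; e = 55 − 56.5 = -1.5
t=15: ŷ = -8.5 + 5·15 = 66.5; e = 68.5 − 66.5 = 2
t=17: ŷ = -8.5 + 5·17 = 76.5; e = 73.5 − 76.5 = -3
SSE = 6.25 + 0.25 + 4 + 1 + 6.25 + 2.25 + 4 + 9 = 33
s = √(33/6) = √5.5 ≈ 2.35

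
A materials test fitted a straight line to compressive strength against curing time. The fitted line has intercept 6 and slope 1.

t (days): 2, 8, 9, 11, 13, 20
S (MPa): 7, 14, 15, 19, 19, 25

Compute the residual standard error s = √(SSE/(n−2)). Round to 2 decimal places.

s = 1.22

t=2: Ŝ = 6 + 2 = 8; r = 7 − 8 = -1
t=8: Ŝ = 6 + 8 = 14; r = 14 − 14 = 0
t=9: Ŝ = 6 + 9 = 15; r = 15 − 15 = 0
t=11: Ŝ = 6 + 11 = 17; r = 19 − 17 = 2
t=13: Ŝ = 6 + 13 = 19; r = 19 − 19 = 0
t=20: Ŝ = 6 + 20 = 26; r = 25 − 26 = -1
SSE = 1 + 0 + 0 + 4 + 0 + 1 = 6
s = √(6/4) = √1.5 ≈ 1.22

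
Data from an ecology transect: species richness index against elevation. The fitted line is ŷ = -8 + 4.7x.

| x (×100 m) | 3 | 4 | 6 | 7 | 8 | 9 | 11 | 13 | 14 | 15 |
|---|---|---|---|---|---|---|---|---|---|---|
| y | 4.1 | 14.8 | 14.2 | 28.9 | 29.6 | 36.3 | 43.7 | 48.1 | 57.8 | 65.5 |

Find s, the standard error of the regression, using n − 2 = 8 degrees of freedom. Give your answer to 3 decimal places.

s = 3.708

x=3: ŷ = -8 + 4.7·3 = 6.1; r = 4.1 − 6.1 = -2
x=4: ŷ = -8 + 4.7·4 = 10.8; r = 14.8 − 10.8 = 4
x=6: ŷ = -8 + 4.7·6 = 20.2; r = 14.2 − 20.2 = -6
x=7: ŷ = -8 + 4.7·7 = 24.9; r = 28.9 − 24.9 = 4
x=8: ŷ = -8 + 4.7·8 = 29.6; r = 29.6 − 29.6 = 0
x=9: ŷ = -8 + 4.7·9 = 34.3; r = 36.3 − 34.3 = 2
x=11: ŷ = -8 + 4.7·11 = 43.7; r = 43.7 − 43.7 = 0
x=13: ŷ = -8 + 4.7·13 = 53.1; r = 48.1 − 53.1 = -5
x=14: ŷ = -8 + 4.7·14 = 57.8; r = 57.8 − 57.8 = 0
x=15: ŷ = -8 + 4.7·15 = 62.5; r = 65.5 − 62.5 = 3
SSE = 4 + 16 + 36 + 16 + 0 + 4 + 0 + 25 + 0 + 9 = 110
s = √(110/8) = √13.75 ≈ 3.708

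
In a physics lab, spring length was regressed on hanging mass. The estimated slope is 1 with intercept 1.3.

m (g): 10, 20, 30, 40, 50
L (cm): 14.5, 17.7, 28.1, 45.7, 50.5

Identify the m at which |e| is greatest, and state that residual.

m=10: ŷ = 1.3 + 10 = 11.3; e = 14.5 − 11.3 = 3.2
m=20: ŷ = 1.3 + 20 = 21.3; e = 17.7 − 21.3 = -3.6
m=30: ŷ = 1.3 + 30 = 31.3; e = 28.1 − 31.3 = -3.2
m=40: ŷ = 1.3 + 40 = 41.3; e = 45.7 − 41.3 = 4.4
m=50: ŷ = 1.3 + 50 = 51.3; e = 50.5 − 51.3 = -0.8
Largest |e| is 4.4 at m = 40, residual 4.4.

m = 40, e = 4.4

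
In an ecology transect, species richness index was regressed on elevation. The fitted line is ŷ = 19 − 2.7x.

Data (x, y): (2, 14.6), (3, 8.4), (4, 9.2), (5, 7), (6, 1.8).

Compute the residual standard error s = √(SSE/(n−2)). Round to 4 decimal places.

x=2: ŷ = 19 − 2.7·2 = 13.6; r = 14.6 − 13.6 = 1
x=3: ŷ = 19 − 2.7·3 = 10.9; r = 8.4 − 10.9 = -2.5
x=4: ŷ = 19 − 2.7·4 = 8.2; r = 9.2 − 8.2 = 1
x=5: ŷ = 19 − 2.7·5 = 5.5; r = 7 − 5.5 = 1.5
x=6: ŷ = 19 − 2.7·6 = 2.8; r = 1.8 − 2.8 = -1
SSE = 1 + 6.25 + 1 + 2.25 + 1 = 11.5
s = √(11.5/3) = √3.83333 ≈ 1.9579

s = 1.9579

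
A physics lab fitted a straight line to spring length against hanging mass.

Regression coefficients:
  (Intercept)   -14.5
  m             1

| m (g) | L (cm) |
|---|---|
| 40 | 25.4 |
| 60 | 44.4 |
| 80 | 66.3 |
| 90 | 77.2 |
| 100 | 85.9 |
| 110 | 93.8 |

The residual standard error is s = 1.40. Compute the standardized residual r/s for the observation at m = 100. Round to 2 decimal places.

L̂ = -14.5 + 100 = 85.5
r = 85.9 − 85.5 = 0.4
r/s = 0.4 / 1.40 = 0.29

0.29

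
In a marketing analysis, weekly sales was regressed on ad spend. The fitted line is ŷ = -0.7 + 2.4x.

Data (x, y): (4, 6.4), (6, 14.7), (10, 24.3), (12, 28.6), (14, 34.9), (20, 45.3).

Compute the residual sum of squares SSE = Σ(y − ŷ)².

SSE = 16.5

x=4: ŷ = -0.7 + 2.4·4 = 8.9; e = 6.4 − 8.9 = -2.5
x=6: ŷ = -0.7 + 2.4·6 = 13.7; e = 14.7 − 13.7 = 1
x=10: ŷ = -0.7 + 2.4·10 = 23.3; e = 24.3 − 23.3 = 1
x=12: ŷ = -0.7 + 2.4·12 = 28.1; e = 28.6 − 28.1 = 0.5
x=14: ŷ = -0.7 + 2.4·14 = 32.9; e = 34.9 − 32.9 = 2
x=20: ŷ = -0.7 + 2.4·20 = 47.3; e = 45.3 − 47.3 = -2
SSE = 6.25 + 1 + 1 + 0.25 + 4 + 4 = 16.5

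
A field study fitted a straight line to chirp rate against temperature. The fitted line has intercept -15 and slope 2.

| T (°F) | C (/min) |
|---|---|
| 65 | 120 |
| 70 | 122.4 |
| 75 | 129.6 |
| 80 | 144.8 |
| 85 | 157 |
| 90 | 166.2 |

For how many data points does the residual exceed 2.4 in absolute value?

T=65: Ĉ = -15 + 2·65 = 115; e = 120 − 115 = 5
T=70: Ĉ = -15 + 2·70 = 125; e = 122.4 − 125 = -2.6
T=75: Ĉ = -15 + 2·75 = 135; e = 129.6 − 135 = -5.4
T=80: Ĉ = -15 + 2·80 = 145; e = 144.8 − 145 = -0.2
T=85: Ĉ = -15 + 2·85 = 155; e = 157 − 155 = 2
T=90: Ĉ = -15 + 2·90 = 165; e = 166.2 − 165 = 1.2
|e| > 2.4: T=65 (|e|=5), T=70 (|e|=2.6), T=75 (|e|=5.4) → 3

3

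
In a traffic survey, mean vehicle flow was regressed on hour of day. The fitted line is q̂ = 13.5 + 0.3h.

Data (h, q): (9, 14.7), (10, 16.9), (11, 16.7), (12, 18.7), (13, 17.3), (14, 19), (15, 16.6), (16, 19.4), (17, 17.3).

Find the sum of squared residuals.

h=9: q̂ = 13.5 + 0.3·9 = 16.2; r = 14.7 − 16.2 = -1.5
h=10: q̂ = 13.5 + 0.3·10 = 16.5; r = 16.9 − 16.5 = 0.4
h=11: q̂ = 13.5 + 0.3·11 = 16.8; r = 16.7 − 16.8 = -0.1
h=12: q̂ = 13.5 + 0.3·12 = 17.1; r = 18.7 − 17.1 = 1.6
h=13: q̂ = 13.5 + 0.3·13 = 17.4; r = 17.3 − 17.4 = -0.1
h=14: q̂ = 13.5 + 0.3·14 = 17.7; r = 19 − 17.7 = 1.3
h=15: q̂ = 13.5 + 0.3·15 = 18; r = 16.6 − 18 = -1.4
h=16: q̂ = 13.5 + 0.3·16 = 18.3; r = 19.4 − 18.3 = 1.1
h=17: q̂ = 13.5 + 0.3·17 = 18.6; r = 17.3 − 18.6 = -1.3
SSE = 2.25 + 0.16 + 0.01 + 2.56 + 0.01 + 1.69 + 1.96 + 1.21 + 1.69 = 11.54

SSE = 11.54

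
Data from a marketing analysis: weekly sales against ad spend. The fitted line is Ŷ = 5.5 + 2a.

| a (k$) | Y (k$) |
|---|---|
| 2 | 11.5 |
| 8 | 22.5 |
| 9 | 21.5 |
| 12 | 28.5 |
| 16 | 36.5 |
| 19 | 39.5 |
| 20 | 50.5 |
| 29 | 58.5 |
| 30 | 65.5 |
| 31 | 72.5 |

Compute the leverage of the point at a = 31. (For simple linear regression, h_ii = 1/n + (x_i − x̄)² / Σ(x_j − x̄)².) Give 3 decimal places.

h = 0.296

ā = (2 + 8 + 9 + 12 + 16 + 19 + 20 + 29 + 30 + 31)/10 = 17.6
Σ(a − ā)² = 243.36 + 92.16 + 73.96 + 31.36 + 2.56 + 1.96 + 5.76 + 129.96 + 153.76 + 179.56 = 914.4
h = 1/10 + (13.4)²/914.4 = 0.1 + 0.196369 = 0.296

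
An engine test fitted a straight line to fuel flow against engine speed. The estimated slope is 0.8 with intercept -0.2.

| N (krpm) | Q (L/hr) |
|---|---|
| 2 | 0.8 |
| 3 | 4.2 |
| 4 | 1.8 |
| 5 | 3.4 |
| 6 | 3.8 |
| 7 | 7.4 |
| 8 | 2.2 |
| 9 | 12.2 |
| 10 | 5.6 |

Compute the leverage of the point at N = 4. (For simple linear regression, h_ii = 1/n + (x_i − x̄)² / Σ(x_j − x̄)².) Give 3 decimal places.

h = 0.178

N̄ = (2 + 3 + 4 + 5 + 6 + 7 + 8 + 9 + 10)/9 = 6
Σ(N − N̄)² = 16 + 9 + 4 + 1 + 0 + 1 + 4 + 9 + 16 = 60
h = 1/9 + (-2)²/60 = 0.111111 + 0.0666667 = 0.178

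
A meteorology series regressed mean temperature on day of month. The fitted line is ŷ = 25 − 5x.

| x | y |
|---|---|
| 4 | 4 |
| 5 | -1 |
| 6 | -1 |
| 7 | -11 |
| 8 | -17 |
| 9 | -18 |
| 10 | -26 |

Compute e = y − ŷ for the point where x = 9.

e = 2

ŷ = 25 − 5·9 = -20
e = -18 − (-20) = 2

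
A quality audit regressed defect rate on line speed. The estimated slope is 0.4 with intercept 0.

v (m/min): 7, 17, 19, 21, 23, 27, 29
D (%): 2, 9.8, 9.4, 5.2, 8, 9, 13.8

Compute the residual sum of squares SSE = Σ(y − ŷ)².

v=7: ŷ = 0.4·7 = 2.8; e = 2 − 2.8 = -0.8
v=17: ŷ = 0.4·17 = 6.8; e = 9.8 − 6.8 = 3
v=19: ŷ = 0.4·19 = 7.6; e = 9.4 − 7.6 = 1.8
v=21: ŷ = 0.4·21 = 8.4; e = 5.2 − 8.4 = -3.2
v=23: ŷ = 0.4·23 = 9.2; e = 8 − 9.2 = -1.2
v=27: ŷ = 0.4·27 = 10.8; e = 9 − 10.8 = -1.8
v=29: ŷ = 0.4·29 = 11.6; e = 13.8 − 11.6 = 2.2
SSE = 0.64 + 9 + 3.24 + 10.24 + 1.44 + 3.24 + 4.84 = 32.64

SSE = 32.64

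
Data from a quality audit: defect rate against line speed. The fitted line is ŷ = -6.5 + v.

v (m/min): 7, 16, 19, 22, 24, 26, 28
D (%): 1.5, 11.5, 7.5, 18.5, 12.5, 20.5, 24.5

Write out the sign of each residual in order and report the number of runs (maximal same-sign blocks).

5 runs

v=7: ŷ = -6.5 + 7 = 0.5; r = 1.5 − 0.5 = 1
v=16: ŷ = -6.5 + 16 = 9.5; r = 11.5 − 9.5 = 2
v=19: ŷ = -6.5 + 19 = 12.5; r = 7.5 − 12.5 = -5
v=22: ŷ = -6.5 + 22 = 15.5; r = 18.5 − 15.5 = 3
v=24: ŷ = -6.5 + 24 = 17.5; r = 12.5 − 17.5 = -5
v=26: ŷ = -6.5 + 26 = 19.5; r = 20.5 − 19.5 = 1
v=28: ŷ = -6.5 + 28 = 21.5; r = 24.5 − 21.5 = 3
Signs: + + − + − + +
Runs: +×2, −×1, +×1, −×1, +×2 → 5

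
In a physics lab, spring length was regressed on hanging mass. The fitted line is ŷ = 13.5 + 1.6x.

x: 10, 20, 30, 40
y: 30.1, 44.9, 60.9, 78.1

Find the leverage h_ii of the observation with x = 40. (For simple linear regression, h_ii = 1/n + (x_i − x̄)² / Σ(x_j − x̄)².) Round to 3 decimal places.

h = 0.700

x̄ = (10 + 20 + 30 + 40)/4 = 25
Σ(x − x̄)² = 225 + 25 + 25 + 225 = 500
h = 1/4 + (15)²/500 = 0.25 + 0.45 = 0.700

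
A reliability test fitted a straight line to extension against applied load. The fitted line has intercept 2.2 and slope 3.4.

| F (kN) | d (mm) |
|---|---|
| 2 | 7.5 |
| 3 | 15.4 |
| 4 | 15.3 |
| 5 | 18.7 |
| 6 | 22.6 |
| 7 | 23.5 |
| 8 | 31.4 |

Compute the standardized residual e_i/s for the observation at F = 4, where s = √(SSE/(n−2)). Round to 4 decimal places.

F=2: d̂ = 2.2 + 3.4·2 = 9; e = 7.5 − 9 = -1.5
F=3: d̂ = 2.2 + 3.4·3 = 12.4; e = 15.4 − 12.4 = 3
F=4: d̂ = 2.2 + 3.4·4 = 15.8; e = 15.3 − 15.8 = -0.5
F=5: d̂ = 2.2 + 3.4·5 = 19.2; e = 18.7 − 19.2 = -0.5
F=6: d̂ = 2.2 + 3.4·6 = 22.6; e = 22.6 − 22.6 = 0
F=7: d̂ = 2.2 + 3.4·7 = 26; e = 23.5 − 26 = -2.5
F=8: d̂ = 2.2 + 3.4·8 = 29.4; e = 31.4 − 29.4 = 2
SSE = 2.25 + 9 + 0.25 + 0.25 + 0 + 6.25 + 4 = 22
s = √(22/5) = 2.09762
e/s = -0.5 / 2.09762 = -0.2384

-0.2384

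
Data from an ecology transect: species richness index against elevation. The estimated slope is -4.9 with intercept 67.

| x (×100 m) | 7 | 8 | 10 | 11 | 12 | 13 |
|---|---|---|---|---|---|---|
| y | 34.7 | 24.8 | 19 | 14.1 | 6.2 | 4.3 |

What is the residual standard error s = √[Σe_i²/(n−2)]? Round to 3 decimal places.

s = 2.236

x=7: ŷ = 67 − 4.9·7 = 32.7; e = 34.7 − 32.7 = 2
x=8: ŷ = 67 − 4.9·8 = 27.8; e = 24.8 − 27.8 = -3
x=10: ŷ = 67 − 4.9·10 = 18; e = 19 − 18 = 1
x=11: ŷ = 67 − 4.9·11 = 13.1; e = 14.1 − 13.1 = 1
x=12: ŷ = 67 − 4.9·12 = 8.2; e = 6.2 − 8.2 = -2
x=13: ŷ = 67 − 4.9·13 = 3.3; e = 4.3 − 3.3 = 1
SSE = 4 + 9 + 1 + 1 + 4 + 1 = 20
s = √(20/4) = √5 ≈ 2.236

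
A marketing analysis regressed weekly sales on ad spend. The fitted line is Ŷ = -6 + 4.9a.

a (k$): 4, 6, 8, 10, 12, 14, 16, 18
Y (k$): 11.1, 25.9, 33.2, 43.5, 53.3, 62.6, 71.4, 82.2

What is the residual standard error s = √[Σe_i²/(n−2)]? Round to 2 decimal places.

s = 1.53

a=4: Ŷ = -6 + 4.9·4 = 13.6; e = 11.1 − 13.6 = -2.5
a=6: Ŷ = -6 + 4.9·6 = 23.4; e = 25.9 − 23.4 = 2.5
a=8: Ŷ = -6 + 4.9·8 = 33.2; e = 33.2 − 33.2 = 0
a=10: Ŷ = -6 + 4.9·10 = 43; e = 43.5 − 43 = 0.5
a=12: Ŷ = -6 + 4.9·12 = 52.8; e = 53.3 − 52.8 = 0.5
a=14: Ŷ = -6 + 4.9·14 = 62.6; e = 62.6 − 62.6 = 0
a=16: Ŷ = -6 + 4.9·16 = 72.4; e = 71.4 − 72.4 = -1
a=18: Ŷ = -6 + 4.9·18 = 82.2; e = 82.2 − 82.2 = 0
SSE = 6.25 + 6.25 + 0 + 0.25 + 0.25 + 0 + 1 + 0 = 14
s = √(14/6) = √2.33333 ≈ 1.53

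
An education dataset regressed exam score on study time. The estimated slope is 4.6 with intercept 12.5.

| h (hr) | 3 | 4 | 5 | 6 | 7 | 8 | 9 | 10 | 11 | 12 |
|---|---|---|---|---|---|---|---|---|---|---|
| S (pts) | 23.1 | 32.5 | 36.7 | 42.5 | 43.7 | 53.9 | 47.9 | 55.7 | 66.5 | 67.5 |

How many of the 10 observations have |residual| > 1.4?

h=3: ŷ = 12.5 + 4.6·3 = 26.3; r = 23.1 − 26.3 = -3.2
h=4: ŷ = 12.5 + 4.6·4 = 30.9; r = 32.5 − 30.9 = 1.6
h=5: ŷ = 12.5 + 4.6·5 = 35.5; r = 36.7 − 35.5 = 1.2
h=6: ŷ = 12.5 + 4.6·6 = 40.1; r = 42.5 − 40.1 = 2.4
h=7: ŷ = 12.5 + 4.6·7 = 44.7; r = 43.7 − 44.7 = -1
h=8: ŷ = 12.5 + 4.6·8 = 49.3; r = 53.9 − 49.3 = 4.6
h=9: ŷ = 12.5 + 4.6·9 = 53.9; r = 47.9 − 53.9 = -6
h=10: ŷ = 12.5 + 4.6·10 = 58.5; r = 55.7 − 58.5 = -2.8
h=11: ŷ = 12.5 + 4.6·11 = 63.1; r = 66.5 − 63.1 = 3.4
h=12: ŷ = 12.5 + 4.6·12 = 67.7; r = 67.5 − 67.7 = -0.2
|r| > 1.4: h=3 (|r|=3.2), h=4 (|r|=1.6), h=6 (|r|=2.4), h=8 (|r|=4.6), h=9 (|r|=6), h=10 (|r|=2.8), h=11 (|r|=3.4) → 7

7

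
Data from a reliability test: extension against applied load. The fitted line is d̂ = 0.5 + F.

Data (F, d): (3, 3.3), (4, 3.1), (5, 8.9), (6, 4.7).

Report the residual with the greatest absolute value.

F=3: d̂ = 0.5 + 3 = 3.5; e = 3.3 − 3.5 = -0.2
F=4: d̂ = 0.5 + 4 = 4.5; e = 3.1 − 4.5 = -1.4
F=5: d̂ = 0.5 + 5 = 5.5; e = 8.9 − 5.5 = 3.4
F=6: d̂ = 0.5 + 6 = 6.5; e = 4.7 − 6.5 = -1.8
Largest |e| is 3.4 at F = 5, residual 3.4.

e = 3.4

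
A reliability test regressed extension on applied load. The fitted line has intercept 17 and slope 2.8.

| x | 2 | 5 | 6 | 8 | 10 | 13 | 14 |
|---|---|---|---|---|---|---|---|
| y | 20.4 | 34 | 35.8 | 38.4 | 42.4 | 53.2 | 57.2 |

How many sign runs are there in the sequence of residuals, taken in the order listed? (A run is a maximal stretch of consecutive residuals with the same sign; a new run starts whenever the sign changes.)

4 runs

x=2: ŷ = 17 + 2.8·2 = 22.6; r = 20.4 − 22.6 = -2.2
x=5: ŷ = 17 + 2.8·5 = 31; r = 34 − 31 = 3
x=6: ŷ = 17 + 2.8·6 = 33.8; r = 35.8 − 33.8 = 2
x=8: ŷ = 17 + 2.8·8 = 39.4; r = 38.4 − 39.4 = -1
x=10: ŷ = 17 + 2.8·10 = 45; r = 42.4 − 45 = -2.6
x=13: ŷ = 17 + 2.8·13 = 53.4; r = 53.2 − 53.4 = -0.2
x=14: ŷ = 17 + 2.8·14 = 56.2; r = 57.2 − 56.2 = 1
Signs: − + + − − − +
Runs: −×1, +×2, −×3, +×1 → 4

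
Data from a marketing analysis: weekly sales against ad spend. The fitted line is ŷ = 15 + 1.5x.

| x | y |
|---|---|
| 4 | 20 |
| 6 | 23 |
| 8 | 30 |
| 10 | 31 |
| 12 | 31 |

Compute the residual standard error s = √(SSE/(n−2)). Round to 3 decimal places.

s = 2.309

x=4: ŷ = 15 + 1.5·4 = 21; r = 20 − 21 = -1
x=6: ŷ = 15 + 1.5·6 = 24; r = 23 − 24 = -1
x=8: ŷ = 15 + 1.5·8 = 27; r = 30 − 27 = 3
x=10: ŷ = 15 + 1.5·10 = 30; r = 31 − 30 = 1
x=12: ŷ = 15 + 1.5·12 = 33; r = 31 − 33 = -2
SSE = 1 + 1 + 9 + 1 + 4 = 16
s = √(16/3) = √5.33333 ≈ 2.309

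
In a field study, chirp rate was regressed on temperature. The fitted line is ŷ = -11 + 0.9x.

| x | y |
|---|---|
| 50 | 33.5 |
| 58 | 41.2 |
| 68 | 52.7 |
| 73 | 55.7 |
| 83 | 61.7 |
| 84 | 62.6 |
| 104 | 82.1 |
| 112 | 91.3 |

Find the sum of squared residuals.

x=50: ŷ = -11 + 0.9·50 = 34; e = 33.5 − 34 = -0.5
x=58: ŷ = -11 + 0.9·58 = 41.2; e = 41.2 − 41.2 = 0
x=68: ŷ = -11 + 0.9·68 = 50.2; e = 52.7 − 50.2 = 2.5
x=73: ŷ = -11 + 0.9·73 = 54.7; e = 55.7 − 54.7 = 1
x=83: ŷ = -11 + 0.9·83 = 63.7; e = 61.7 − 63.7 = -2
x=84: ŷ = -11 + 0.9·84 = 64.6; e = 62.6 − 64.6 = -2
x=104: ŷ = -11 + 0.9·104 = 82.6; e = 82.1 − 82.6 = -0.5
x=112: ŷ = -11 + 0.9·112 = 89.8; e = 91.3 − 89.8 = 1.5
SSE = 0.25 + 0 + 6.25 + 1 + 4 + 4 + 0.25 + 2.25 = 18

SSE = 18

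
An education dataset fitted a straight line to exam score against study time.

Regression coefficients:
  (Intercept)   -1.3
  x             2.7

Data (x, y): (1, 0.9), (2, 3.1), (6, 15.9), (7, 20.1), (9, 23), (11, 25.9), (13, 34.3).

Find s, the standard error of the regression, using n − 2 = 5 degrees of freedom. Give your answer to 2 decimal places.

s = 1.73

x=1: ŷ = -1.3 + 2.7·1 = 1.4; e = 0.9 − 1.4 = -0.5
x=2: ŷ = -1.3 + 2.7·2 = 4.1; e = 3.1 − 4.1 = -1
x=6: ŷ = -1.3 + 2.7·6 = 14.9; e = 15.9 − 14.9 = 1
x=7: ŷ = -1.3 + 2.7·7 = 17.6; e = 20.1 − 17.6 = 2.5
x=9: ŷ = -1.3 + 2.7·9 = 23; e = 23 − 23 = 0
x=11: ŷ = -1.3 + 2.7·11 = 28.4; e = 25.9 − 28.4 = -2.5
x=13: ŷ = -1.3 + 2.7·13 = 33.8; e = 34.3 − 33.8 = 0.5
SSE = 0.25 + 1 + 1 + 6.25 + 0 + 6.25 + 0.25 = 15
s = √(15/5) = √3 ≈ 1.73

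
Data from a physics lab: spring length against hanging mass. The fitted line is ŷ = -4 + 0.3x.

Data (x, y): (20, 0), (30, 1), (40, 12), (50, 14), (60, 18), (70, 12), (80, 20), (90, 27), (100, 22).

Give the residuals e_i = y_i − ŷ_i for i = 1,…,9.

-2, -4, 4, 3, 4, -5, 0, 4, -4

x=20: ŷ = -4 + 0.3·20 = 2; e = 0 − 2 = -2
x=30: ŷ = -4 + 0.3·30 = 5; e = 1 − 5 = -4
x=40: ŷ = -4 + 0.3·40 = 8; e = 12 − 8 = 4
x=50: ŷ = -4 + 0.3·50 = 11; e = 14 − 11 = 3
x=60: ŷ = -4 + 0.3·60 = 14; e = 18 − 14 = 4
x=70: ŷ = -4 + 0.3·70 = 17; e = 12 − 17 = -5
x=80: ŷ = -4 + 0.3·80 = 20; e = 20 − 20 = 0
x=90: ŷ = -4 + 0.3·90 = 23; e = 27 − 23 = 4
x=100: ŷ = -4 + 0.3·100 = 26; e = 22 − 26 = -4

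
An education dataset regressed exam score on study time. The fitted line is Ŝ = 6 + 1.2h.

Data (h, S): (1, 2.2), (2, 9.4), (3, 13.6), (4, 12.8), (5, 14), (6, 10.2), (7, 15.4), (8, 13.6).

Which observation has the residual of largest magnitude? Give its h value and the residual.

h = 1, r = -5

h=1: Ŝ = 6 + 1.2·1 = 7.2; r = 2.2 − 7.2 = -5
h=2: Ŝ = 6 + 1.2·2 = 8.4; r = 9.4 − 8.4 = 1
h=3: Ŝ = 6 + 1.2·3 = 9.6; r = 13.6 − 9.6 = 4
h=4: Ŝ = 6 + 1.2·4 = 10.8; r = 12.8 − 10.8 = 2
h=5: Ŝ = 6 + 1.2·5 = 12; r = 14 − 12 = 2
h=6: Ŝ = 6 + 1.2·6 = 13.2; r = 10.2 − 13.2 = -3
h=7: Ŝ = 6 + 1.2·7 = 14.4; r = 15.4 − 14.4 = 1
h=8: Ŝ = 6 + 1.2·8 = 15.6; r = 13.6 − 15.6 = -2
Largest |r| is 5 at h = 1, residual -5.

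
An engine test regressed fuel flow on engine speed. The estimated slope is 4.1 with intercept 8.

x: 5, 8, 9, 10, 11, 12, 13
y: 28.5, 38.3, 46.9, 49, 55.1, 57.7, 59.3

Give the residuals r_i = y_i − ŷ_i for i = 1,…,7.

x=5: ŷ = 8 + 4.1·5 = 28.5; r = 28.5 − 28.5 = 0
x=8: ŷ = 8 + 4.1·8 = 40.8; r = 38.3 − 40.8 = -2.5
x=9: ŷ = 8 + 4.1·9 = 44.9; r = 46.9 − 44.9 = 2
x=10: ŷ = 8 + 4.1·10 = 49; r = 49 − 49 = 0
x=11: ŷ = 8 + 4.1·11 = 53.1; r = 55.1 − 53.1 = 2
x=12: ŷ = 8 + 4.1·12 = 57.2; r = 57.7 − 57.2 = 0.5
x=13: ŷ = 8 + 4.1·13 = 61.3; r = 59.3 − 61.3 = -2

0, -2.5, 2, 0, 2, 0.5, -2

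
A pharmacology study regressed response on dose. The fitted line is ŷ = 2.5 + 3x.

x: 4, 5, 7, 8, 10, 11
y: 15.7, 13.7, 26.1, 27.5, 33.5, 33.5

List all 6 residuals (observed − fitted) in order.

x=4: ŷ = 2.5 + 3·4 = 14.5; r = 15.7 − 14.5 = 1.2
x=5: ŷ = 2.5 + 3·5 = 17.5; r = 13.7 − 17.5 = -3.8
x=7: ŷ = 2.5 + 3·7 = 23.5; r = 26.1 − 23.5 = 2.6
x=8: ŷ = 2.5 + 3·8 = 26.5; r = 27.5 − 26.5 = 1
x=10: ŷ = 2.5 + 3·10 = 32.5; r = 33.5 − 32.5 = 1
x=11: ŷ = 2.5 + 3·11 = 35.5; r = 33.5 − 35.5 = -2

1.2, -3.8, 2.6, 1, 1, -2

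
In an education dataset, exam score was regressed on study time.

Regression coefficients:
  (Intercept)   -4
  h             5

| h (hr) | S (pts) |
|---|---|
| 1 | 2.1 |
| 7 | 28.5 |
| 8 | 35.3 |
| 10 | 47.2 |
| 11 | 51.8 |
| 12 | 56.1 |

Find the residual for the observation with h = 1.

Ŝ = -4 + 5·1 = 1
r = 2.1 − 1 = 1.1

r = 1.1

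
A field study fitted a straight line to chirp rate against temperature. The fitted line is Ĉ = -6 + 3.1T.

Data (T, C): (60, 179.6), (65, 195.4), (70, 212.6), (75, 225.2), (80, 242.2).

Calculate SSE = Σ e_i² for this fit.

T=60: Ĉ = -6 + 3.1·60 = 180; e = 179.6 − 180 = -0.4
T=65: Ĉ = -6 + 3.1·65 = 195.5; e = 195.4 − 195.5 = -0.1
T=70: Ĉ = -6 + 3.1·70 = 211; e = 212.6 − 211 = 1.6
T=75: Ĉ = -6 + 3.1·75 = 226.5; e = 225.2 − 226.5 = -1.3
T=80: Ĉ = -6 + 3.1·80 = 242; e = 242.2 − 242 = 0.2
SSE = 0.16 + 0.01 + 2.56 + 1.69 + 0.04 = 4.46

SSE = 4.46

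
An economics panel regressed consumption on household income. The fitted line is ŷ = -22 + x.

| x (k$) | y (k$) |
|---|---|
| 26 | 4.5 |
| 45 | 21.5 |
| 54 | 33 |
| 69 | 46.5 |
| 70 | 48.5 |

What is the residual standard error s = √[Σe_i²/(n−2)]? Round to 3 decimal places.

s = 1.155

x=26: ŷ = -22 + 26 = 4; e = 4.5 − 4 = 0.5
x=45: ŷ = -22 + 45 = 23; e = 21.5 − 23 = -1.5
x=54: ŷ = -22 + 54 = 32; e = 33 − 32 = 1
x=69: ŷ = -22 + 69 = 47; e = 46.5 − 47 = -0.5
x=70: ŷ = -22 + 70 = 48; e = 48.5 − 48 = 0.5
SSE = 0.25 + 2.25 + 1 + 0.25 + 0.25 = 4
s = √(4/3) = √1.33333 ≈ 1.155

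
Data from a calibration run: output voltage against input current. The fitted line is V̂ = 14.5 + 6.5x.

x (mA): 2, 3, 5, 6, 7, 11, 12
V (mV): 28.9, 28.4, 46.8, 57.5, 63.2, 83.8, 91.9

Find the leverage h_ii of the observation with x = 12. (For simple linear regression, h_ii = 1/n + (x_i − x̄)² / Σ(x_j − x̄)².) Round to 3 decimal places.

x̄ = (2 + 3 + 5 + 6 + 7 + 11 + 12)/7 = 6.57143
Σ(x − x̄)² = 20.898 + 12.7551 + 2.46939 + 0.326531 + 0.183673 + 19.6122 + 29.4694 = 85.7143
h = 1/7 + (5.42857)²/85.7143 = 0.142857 + 0.34381 = 0.487

h = 0.487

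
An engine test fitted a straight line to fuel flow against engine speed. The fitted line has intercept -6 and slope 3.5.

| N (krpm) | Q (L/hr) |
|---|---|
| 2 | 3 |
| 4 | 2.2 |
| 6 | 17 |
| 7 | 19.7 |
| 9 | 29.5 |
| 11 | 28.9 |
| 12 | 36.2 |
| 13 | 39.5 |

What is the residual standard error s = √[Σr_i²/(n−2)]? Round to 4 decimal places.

s = 3.4660

N=2: ŷ = -6 + 3.5·2 = 1; r = 3 − 1 = 2
N=4: ŷ = -6 + 3.5·4 = 8; r = 2.2 − 8 = -5.8
N=6: ŷ = -6 + 3.5·6 = 15; r = 17 − 15 = 2
N=7: ŷ = -6 + 3.5·7 = 18.5; r = 19.7 − 18.5 = 1.2
N=9: ŷ = -6 + 3.5·9 = 25.5; r = 29.5 − 25.5 = 4
N=11: ŷ = -6 + 3.5·11 = 32.5; r = 28.9 − 32.5 = -3.6
N=12: ŷ = -6 + 3.5·12 = 36; r = 36.2 − 36 = 0.2
N=13: ŷ = -6 + 3.5·13 = 39.5; r = 39.5 − 39.5 = 0
SSE = 4 + 33.64 + 4 + 1.44 + 16 + 12.96 + 0.04 + 0 = 72.08
s = √(72.08/6) = √12.0133 ≈ 3.4660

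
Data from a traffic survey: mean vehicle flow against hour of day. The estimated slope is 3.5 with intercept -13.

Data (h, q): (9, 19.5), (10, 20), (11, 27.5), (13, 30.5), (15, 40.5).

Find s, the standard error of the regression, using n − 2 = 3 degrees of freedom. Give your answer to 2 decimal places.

s = 2.16

h=9: q̂ = -13 + 3.5·9 = 18.5; e = 19.5 − 18.5 = 1
h=10: q̂ = -13 + 3.5·10 = 22; e = 20 − 22 = -2
h=11: q̂ = -13 + 3.5·11 = 25.5; e = 27.5 − 25.5 = 2
h=13: q̂ = -13 + 3.5·13 = 32.5; e = 30.5 − 32.5 = -2
h=15: q̂ = -13 + 3.5·15 = 39.5; e = 40.5 − 39.5 = 1
SSE = 1 + 4 + 4 + 4 + 1 = 14
s = √(14/3) = √4.66667 ≈ 2.16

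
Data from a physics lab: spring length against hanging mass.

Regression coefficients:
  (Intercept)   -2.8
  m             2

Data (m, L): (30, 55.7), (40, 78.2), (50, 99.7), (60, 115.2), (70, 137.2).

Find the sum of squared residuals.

m=30: L̂ = -2.8 + 2·30 = 57.2; r = 55.7 − 57.2 = -1.5
m=40: L̂ = -2.8 + 2·40 = 77.2; r = 78.2 − 77.2 = 1
m=50: L̂ = -2.8 + 2·50 = 97.2; r = 99.7 − 97.2 = 2.5
m=60: L̂ = -2.8 + 2·60 = 117.2; r = 115.2 − 117.2 = -2
m=70: L̂ = -2.8 + 2·70 = 137.2; r = 137.2 − 137.2 = 0
SSE = 2.25 + 1 + 6.25 + 4 + 0 = 13.5

SSE = 13.5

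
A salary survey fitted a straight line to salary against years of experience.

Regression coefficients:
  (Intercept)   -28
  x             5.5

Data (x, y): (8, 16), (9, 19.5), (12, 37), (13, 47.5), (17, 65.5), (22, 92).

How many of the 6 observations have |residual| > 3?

x=8: ŷ = -28 + 5.5·8 = 16; r = 16 − 16 = 0
x=9: ŷ = -28 + 5.5·9 = 21.5; r = 19.5 − 21.5 = -2
x=12: ŷ = -28 + 5.5·12 = 38; r = 37 − 38 = -1
x=13: ŷ = -28 + 5.5·13 = 43.5; r = 47.5 − 43.5 = 4
x=17: ŷ = -28 + 5.5·17 = 65.5; r = 65.5 − 65.5 = 0
x=22: ŷ = -28 + 5.5·22 = 93; r = 92 − 93 = -1
|r| > 3: x=13 (|r|=4) → 1

1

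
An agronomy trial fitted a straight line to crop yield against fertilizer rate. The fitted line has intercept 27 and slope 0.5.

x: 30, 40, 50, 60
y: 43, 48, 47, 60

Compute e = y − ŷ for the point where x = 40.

ŷ = 27 + 0.5·40 = 47
e = 48 − 47 = 1

e = 1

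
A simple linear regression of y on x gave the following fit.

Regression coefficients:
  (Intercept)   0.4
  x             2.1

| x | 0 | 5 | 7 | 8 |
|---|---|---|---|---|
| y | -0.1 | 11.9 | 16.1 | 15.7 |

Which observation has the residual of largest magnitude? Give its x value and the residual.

x = 8, r = -1.5

x=0: ŷ = 0.4 + 2.1·0 = 0.4; r = -0.1 − 0.4 = -0.5
x=5: ŷ = 0.4 + 2.1·5 = 10.9; r = 11.9 − 10.9 = 1
x=7: ŷ = 0.4 + 2.1·7 = 15.1; r = 16.1 − 15.1 = 1
x=8: ŷ = 0.4 + 2.1·8 = 17.2; r = 15.7 − 17.2 = -1.5
Largest |r| is 1.5 at x = 8, residual -1.5.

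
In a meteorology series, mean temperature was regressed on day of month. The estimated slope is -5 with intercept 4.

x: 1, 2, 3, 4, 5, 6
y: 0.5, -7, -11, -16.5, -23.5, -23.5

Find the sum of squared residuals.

SSE = 16

x=1: ŷ = 4 − 5·1 = -1; e = 0.5 − (-1) = 1.5
x=2: ŷ = 4 − 5·2 = -6; e = -7 − (-6) = -1
x=3: ŷ = 4 − 5·3 = -11; e = -11 − (-11) = 0
x=4: ŷ = 4 − 5·4 = -16; e = -16.5 − (-16) = -0.5
x=5: ŷ = 4 − 5·5 = -21; e = -23.5 − (-21) = -2.5
x=6: ŷ = 4 − 5·6 = -26; e = -23.5 − (-26) = 2.5
SSE = 2.25 + 1 + 0 + 0.25 + 6.25 + 6.25 = 16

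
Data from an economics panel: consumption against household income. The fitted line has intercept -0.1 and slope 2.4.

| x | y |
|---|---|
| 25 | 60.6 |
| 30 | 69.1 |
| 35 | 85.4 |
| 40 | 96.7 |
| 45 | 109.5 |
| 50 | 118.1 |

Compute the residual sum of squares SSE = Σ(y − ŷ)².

x=25: ŷ = -0.1 + 2.4·25 = 59.9; e = 60.6 − 59.9 = 0.7
x=30: ŷ = -0.1 + 2.4·30 = 71.9; e = 69.1 − 71.9 = -2.8
x=35: ŷ = -0.1 + 2.4·35 = 83.9; e = 85.4 − 83.9 = 1.5
x=40: ŷ = -0.1 + 2.4·40 = 95.9; e = 96.7 − 95.9 = 0.8
x=45: ŷ = -0.1 + 2.4·45 = 107.9; e = 109.5 − 107.9 = 1.6
x=50: ŷ = -0.1 + 2.4·50 = 119.9; e = 118.1 − 119.9 = -1.8
SSE = 0.49 + 7.84 + 2.25 + 0.64 + 2.56 + 3.24 = 17.02

SSE = 17.02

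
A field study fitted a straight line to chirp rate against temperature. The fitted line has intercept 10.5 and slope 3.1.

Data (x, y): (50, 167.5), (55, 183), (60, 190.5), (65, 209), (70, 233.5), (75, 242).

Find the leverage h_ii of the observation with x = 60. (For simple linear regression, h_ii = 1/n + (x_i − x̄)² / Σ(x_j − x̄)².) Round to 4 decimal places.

h = 0.1810

x̄ = (50 + 55 + 60 + 65 + 70 + 75)/6 = 62.5
Σ(x − x̄)² = 156.25 + 56.25 + 6.25 + 6.25 + 56.25 + 156.25 = 437.5
h = 1/6 + (-2.5)²/437.5 = 0.166667 + 0.0142857 = 0.1810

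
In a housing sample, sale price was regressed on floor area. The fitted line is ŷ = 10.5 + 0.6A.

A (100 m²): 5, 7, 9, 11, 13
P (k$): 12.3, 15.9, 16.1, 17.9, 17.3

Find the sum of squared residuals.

SSE = 4.56

A=5: ŷ = 10.5 + 0.6·5 = 13.5; r = 12.3 − 13.5 = -1.2
A=7: ŷ = 10.5 + 0.6·7 = 14.7; r = 15.9 − 14.7 = 1.2
A=9: ŷ = 10.5 + 0.6·9 = 15.9; r = 16.1 − 15.9 = 0.2
A=11: ŷ = 10.5 + 0.6·11 = 17.1; r = 17.9 − 17.1 = 0.8
A=13: ŷ = 10.5 + 0.6·13 = 18.3; r = 17.3 − 18.3 = -1
SSE = 1.44 + 1.44 + 0.04 + 0.64 + 1 = 4.56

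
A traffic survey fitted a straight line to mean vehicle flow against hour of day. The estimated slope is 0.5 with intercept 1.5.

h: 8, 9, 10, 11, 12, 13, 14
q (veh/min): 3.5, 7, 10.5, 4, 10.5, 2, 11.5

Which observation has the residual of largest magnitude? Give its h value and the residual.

h = 13, r = -6

h=8: q̂ = 1.5 + 0.5·8 = 5.5; r = 3.5 − 5.5 = -2
h=9: q̂ = 1.5 + 0.5·9 = 6; r = 7 − 6 = 1
h=10: q̂ = 1.5 + 0.5·10 = 6.5; r = 10.5 − 6.5 = 4
h=11: q̂ = 1.5 + 0.5·11 = 7; r = 4 − 7 = -3
h=12: q̂ = 1.5 + 0.5·12 = 7.5; r = 10.5 − 7.5 = 3
h=13: q̂ = 1.5 + 0.5·13 = 8; r = 2 − 8 = -6
h=14: q̂ = 1.5 + 0.5·14 = 8.5; r = 11.5 − 8.5 = 3
Largest |r| is 6 at h = 13, residual -6.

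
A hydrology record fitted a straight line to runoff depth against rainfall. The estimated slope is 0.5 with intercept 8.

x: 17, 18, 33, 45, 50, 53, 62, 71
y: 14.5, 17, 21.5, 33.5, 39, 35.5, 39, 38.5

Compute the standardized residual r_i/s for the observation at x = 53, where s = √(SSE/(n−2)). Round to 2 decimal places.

x=17: ŷ = 8 + 0.5·17 = 16.5; r = 14.5 − 16.5 = -2
x=18: ŷ = 8 + 0.5·18 = 17; r = 17 − 17 = 0
x=33: ŷ = 8 + 0.5·33 = 24.5; r = 21.5 − 24.5 = -3
x=45: ŷ = 8 + 0.5·45 = 30.5; r = 33.5 − 30.5 = 3
x=50: ŷ = 8 + 0.5·50 = 33; r = 39 − 33 = 6
x=53: ŷ = 8 + 0.5·53 = 34.5; r = 35.5 − 34.5 = 1
x=62: ŷ = 8 + 0.5·62 = 39; r = 39 − 39 = 0
x=71: ŷ = 8 + 0.5·71 = 43.5; r = 38.5 − 43.5 = -5
SSE = 4 + 0 + 9 + 9 + 36 + 1 + 0 + 25 = 84
s = √(84/6) = 3.74166
r/s = 1 / 3.74166 = 0.27

0.27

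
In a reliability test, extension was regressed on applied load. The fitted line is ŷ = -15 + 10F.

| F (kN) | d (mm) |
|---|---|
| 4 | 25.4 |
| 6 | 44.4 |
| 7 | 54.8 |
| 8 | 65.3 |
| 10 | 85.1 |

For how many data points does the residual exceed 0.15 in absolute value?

F=4: ŷ = -15 + 10·4 = 25; e = 25.4 − 25 = 0.4
F=6: ŷ = -15 + 10·6 = 45; e = 44.4 − 45 = -0.6
F=7: ŷ = -15 + 10·7 = 55; e = 54.8 − 55 = -0.2
F=8: ŷ = -15 + 10·8 = 65; e = 65.3 − 65 = 0.3
F=10: ŷ = -15 + 10·10 = 85; e = 85.1 − 85 = 0.1
|e| > 0.15: F=4 (|e|=0.4), F=6 (|e|=0.6), F=7 (|e|=0.2), F=8 (|e|=0.3) → 4

4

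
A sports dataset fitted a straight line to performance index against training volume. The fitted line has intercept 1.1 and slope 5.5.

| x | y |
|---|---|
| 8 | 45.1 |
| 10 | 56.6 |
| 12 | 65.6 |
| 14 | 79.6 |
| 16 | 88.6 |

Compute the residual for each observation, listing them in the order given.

0, 0.5, -1.5, 1.5, -0.5

x=8: ŷ = 1.1 + 5.5·8 = 45.1; e = 45.1 − 45.1 = 0
x=10: ŷ = 1.1 + 5.5·10 = 56.1; e = 56.6 − 56.1 = 0.5
x=12: ŷ = 1.1 + 5.5·12 = 67.1; e = 65.6 − 67.1 = -1.5
x=14: ŷ = 1.1 + 5.5·14 = 78.1; e = 79.6 − 78.1 = 1.5
x=16: ŷ = 1.1 + 5.5·16 = 89.1; e = 88.6 − 89.1 = -0.5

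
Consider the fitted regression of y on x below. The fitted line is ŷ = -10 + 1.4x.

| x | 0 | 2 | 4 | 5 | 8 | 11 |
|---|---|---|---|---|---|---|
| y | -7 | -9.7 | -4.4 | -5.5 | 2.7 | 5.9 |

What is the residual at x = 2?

e = -2.5

ŷ = -10 + 1.4·2 = -7.2
e = -9.7 − (-7.2) = -2.5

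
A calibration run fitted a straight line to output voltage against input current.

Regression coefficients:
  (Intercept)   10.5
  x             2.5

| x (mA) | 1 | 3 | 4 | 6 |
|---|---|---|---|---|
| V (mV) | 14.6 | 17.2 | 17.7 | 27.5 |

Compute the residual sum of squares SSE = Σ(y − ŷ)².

x=1: ŷ = 10.5 + 2.5·1 = 13; e = 14.6 − 13 = 1.6
x=3: ŷ = 10.5 + 2.5·3 = 18; e = 17.2 − 18 = -0.8
x=4: ŷ = 10.5 + 2.5·4 = 20.5; e = 17.7 − 20.5 = -2.8
x=6: ŷ = 10.5 + 2.5·6 = 25.5; e = 27.5 − 25.5 = 2
SSE = 2.56 + 0.64 + 7.84 + 4 = 15.04

SSE = 15.04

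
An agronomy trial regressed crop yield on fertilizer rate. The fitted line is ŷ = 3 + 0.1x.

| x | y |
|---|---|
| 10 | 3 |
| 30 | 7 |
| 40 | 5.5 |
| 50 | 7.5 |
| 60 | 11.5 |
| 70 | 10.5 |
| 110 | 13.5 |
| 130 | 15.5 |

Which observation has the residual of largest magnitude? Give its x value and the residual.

x=10: ŷ = 3 + 0.1·10 = 4; r = 3 − 4 = -1
x=30: ŷ = 3 + 0.1·30 = 6; r = 7 − 6 = 1
x=40: ŷ = 3 + 0.1·40 = 7; r = 5.5 − 7 = -1.5
x=50: ŷ = 3 + 0.1·50 = 8; r = 7.5 − 8 = -0.5
x=60: ŷ = 3 + 0.1·60 = 9; r = 11.5 − 9 = 2.5
x=70: ŷ = 3 + 0.1·70 = 10; r = 10.5 − 10 = 0.5
x=110: ŷ = 3 + 0.1·110 = 14; r = 13.5 − 14 = -0.5
x=130: ŷ = 3 + 0.1·130 = 16; r = 15.5 − 16 = -0.5
Largest |r| is 2.5 at x = 60, residual 2.5.

x = 60, r = 2.5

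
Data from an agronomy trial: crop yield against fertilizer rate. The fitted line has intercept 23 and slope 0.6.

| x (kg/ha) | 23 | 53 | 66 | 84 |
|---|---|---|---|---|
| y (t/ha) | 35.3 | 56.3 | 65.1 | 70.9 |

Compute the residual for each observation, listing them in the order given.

-1.5, 1.5, 2.5, -2.5

x=23: ŷ = 23 + 0.6·23 = 36.8; e = 35.3 − 36.8 = -1.5
x=53: ŷ = 23 + 0.6·53 = 54.8; e = 56.3 − 54.8 = 1.5
x=66: ŷ = 23 + 0.6·66 = 62.6; e = 65.1 − 62.6 = 2.5
x=84: ŷ = 23 + 0.6·84 = 73.4; e = 70.9 − 73.4 = -2.5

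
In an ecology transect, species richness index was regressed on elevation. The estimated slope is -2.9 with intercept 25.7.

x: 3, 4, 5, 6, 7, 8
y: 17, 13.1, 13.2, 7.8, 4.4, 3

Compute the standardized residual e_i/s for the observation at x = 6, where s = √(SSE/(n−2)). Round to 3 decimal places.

x=3: ŷ = 25.7 − 2.9·3 = 17; e = 17 − 17 = 0
x=4: ŷ = 25.7 − 2.9·4 = 14.1; e = 13.1 − 14.1 = -1
x=5: ŷ = 25.7 − 2.9·5 = 11.2; e = 13.2 − 11.2 = 2
x=6: ŷ = 25.7 − 2.9·6 = 8.3; e = 7.8 − 8.3 = -0.5
x=7: ŷ = 25.7 − 2.9·7 = 5.4; e = 4.4 − 5.4 = -1
x=8: ŷ = 25.7 − 2.9·8 = 2.5; e = 3 − 2.5 = 0.5
SSE = 0 + 1 + 4 + 0.25 + 1 + 0.25 = 6.5
s = √(6.5/4) = 1.27475
e/s = -0.5 / 1.27475 = -0.392

-0.392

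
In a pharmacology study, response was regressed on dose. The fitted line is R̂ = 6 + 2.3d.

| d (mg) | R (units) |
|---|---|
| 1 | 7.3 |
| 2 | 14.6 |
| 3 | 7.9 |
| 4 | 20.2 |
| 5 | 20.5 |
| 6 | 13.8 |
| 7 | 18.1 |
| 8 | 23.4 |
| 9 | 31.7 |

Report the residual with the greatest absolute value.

d=1: R̂ = 6 + 2.3·1 = 8.3; e = 7.3 − 8.3 = -1
d=2: R̂ = 6 + 2.3·2 = 10.6; e = 14.6 − 10.6 = 4
d=3: R̂ = 6 + 2.3·3 = 12.9; e = 7.9 − 12.9 = -5
d=4: R̂ = 6 + 2.3·4 = 15.2; e = 20.2 − 15.2 = 5
d=5: R̂ = 6 + 2.3·5 = 17.5; e = 20.5 − 17.5 = 3
d=6: R̂ = 6 + 2.3·6 = 19.8; e = 13.8 − 19.8 = -6
d=7: R̂ = 6 + 2.3·7 = 22.1; e = 18.1 − 22.1 = -4
d=8: R̂ = 6 + 2.3·8 = 24.4; e = 23.4 − 24.4 = -1
d=9: R̂ = 6 + 2.3·9 = 26.7; e = 31.7 − 26.7 = 5
Largest |e| is 6 at d = 6, residual -6.

e = -6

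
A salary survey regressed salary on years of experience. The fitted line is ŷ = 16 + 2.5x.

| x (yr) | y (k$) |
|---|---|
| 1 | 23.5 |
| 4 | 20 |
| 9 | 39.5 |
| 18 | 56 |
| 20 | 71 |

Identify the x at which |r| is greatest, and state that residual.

x=1: ŷ = 16 + 2.5·1 = 18.5; r = 23.5 − 18.5 = 5
x=4: ŷ = 16 + 2.5·4 = 26; r = 20 − 26 = -6
x=9: ŷ = 16 + 2.5·9 = 38.5; r = 39.5 − 38.5 = 1
x=18: ŷ = 16 + 2.5·18 = 61; r = 56 − 61 = -5
x=20: ŷ = 16 + 2.5·20 = 66; r = 71 − 66 = 5
Largest |r| is 6 at x = 4, residual -6.

x = 4, r = -6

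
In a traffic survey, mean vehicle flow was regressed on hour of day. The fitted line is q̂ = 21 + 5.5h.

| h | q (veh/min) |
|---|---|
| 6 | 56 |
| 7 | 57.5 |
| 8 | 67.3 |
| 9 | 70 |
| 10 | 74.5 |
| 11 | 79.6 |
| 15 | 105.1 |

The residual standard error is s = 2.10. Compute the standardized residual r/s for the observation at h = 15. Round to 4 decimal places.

0.7619

q̂ = 21 + 5.5·15 = 103.5
r = 105.1 − 103.5 = 1.6
r/s = 1.6 / 2.10 = 0.7619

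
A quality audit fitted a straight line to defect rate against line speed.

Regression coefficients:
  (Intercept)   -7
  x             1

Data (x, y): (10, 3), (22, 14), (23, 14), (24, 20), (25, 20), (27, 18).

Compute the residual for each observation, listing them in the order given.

x=10: ŷ = -7 + 10 = 3; e = 3 − 3 = 0
x=22: ŷ = -7 + 22 = 15; e = 14 − 15 = -1
x=23: ŷ = -7 + 23 = 16; e = 14 − 16 = -2
x=24: ŷ = -7 + 24 = 17; e = 20 − 17 = 3
x=25: ŷ = -7 + 25 = 18; e = 20 − 18 = 2
x=27: ŷ = -7 + 27 = 20; e = 18 − 20 = -2

0, -1, -2, 3, 2, -2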